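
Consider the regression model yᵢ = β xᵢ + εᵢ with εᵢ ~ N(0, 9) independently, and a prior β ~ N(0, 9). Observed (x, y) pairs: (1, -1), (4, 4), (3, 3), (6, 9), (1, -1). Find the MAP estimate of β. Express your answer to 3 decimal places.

β̂_MAP = 1.203

log p(β | y) = −Σ(yᵢ − βxᵢ)²/(2·9) − β²/(2·9) + const.
Setting the derivative to zero: Σxᵢ(yᵢ − βxᵢ)/9 − β/9 = 0, so β = Σxᵢyᵢ / (Σxᵢ² + σ²/τ²).
Σxᵢyᵢ = 1·(-1) + 4·4 + 3·3 + 6·9 + 1·(-1) = 77; Σxᵢ² = 63; σ²/τ² = 1.
β̂_MAP = 77 / (63 + 1) = 77/64 ≈ 1.203.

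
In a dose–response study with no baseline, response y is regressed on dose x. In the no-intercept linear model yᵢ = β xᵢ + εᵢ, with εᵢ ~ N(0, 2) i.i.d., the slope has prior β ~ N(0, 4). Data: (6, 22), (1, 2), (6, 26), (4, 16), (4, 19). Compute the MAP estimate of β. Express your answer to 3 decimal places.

log p(β | y) = −Σ(yᵢ − βxᵢ)²/(2·2) − β²/(2·4) + const.
Setting the derivative to zero: Σxᵢ(yᵢ − βxᵢ)/2 − β/4 = 0, so β = Σxᵢyᵢ / (Σxᵢ² + σ²/τ²).
Σxᵢyᵢ = 6·22 + 1·2 + 6·26 + 4·16 + 4·19 = 430; Σxᵢ² = 105; σ²/τ² = 0.5.
β̂_MAP = 430 / (105 + 0.5) = 430/105.5 ≈ 4.076.

β̂_MAP = 4.076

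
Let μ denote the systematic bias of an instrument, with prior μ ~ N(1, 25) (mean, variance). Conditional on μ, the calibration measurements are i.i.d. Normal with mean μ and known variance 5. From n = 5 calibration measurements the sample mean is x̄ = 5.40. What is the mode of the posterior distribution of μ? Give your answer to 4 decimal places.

μ̂_MAP = 5.2308

n = 5, x̄ = 5.40.
For a Normal prior and Normal likelihood with known variance, the posterior is Normal; its mode equals its mean, the precision-weighted average.
Prior precision 1/σ₀² = 1/25 = 0.04; data precision n/σ² = 5/5 = 1.
μ̂ = (0.04·1 + 1·5.4) / (0.04 + 1) = 5.44/1.04 = 68/13 ≈ 5.2308.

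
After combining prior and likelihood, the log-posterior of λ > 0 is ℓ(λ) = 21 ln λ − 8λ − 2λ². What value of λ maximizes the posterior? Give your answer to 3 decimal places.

ℓ'(λ) = 21/λ − 8 − 4λ. Setting this to zero and multiplying by λ: 4λ² + 8λ − 21 = 0.
λ = (−8 + √(8² + 4·4·21)) / (2·4) = (−8 + √400) / 8 = (−8 + 20)/8 = 3/2.
ℓ''(λ) = −21/λ² − 4 < 0, confirming a maximum.

λ̂_MAP = 1.500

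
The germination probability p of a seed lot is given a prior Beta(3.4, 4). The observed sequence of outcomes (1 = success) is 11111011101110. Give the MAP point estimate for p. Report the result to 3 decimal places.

Prior: Beta(3.4, 4).
Data: 11 successes in 14 trials (from the sequence). The binomial likelihood contributes p^11(1−p)^3, so the posterior is Beta(3.4+11, 4+3) = Beta(14.4, 7).
For Beta(a, b) with a, b > 1 the mode is (a−1)/(a+b−2) = 13.4/19.4 ≈ 0.691.

p̂_MAP = 0.691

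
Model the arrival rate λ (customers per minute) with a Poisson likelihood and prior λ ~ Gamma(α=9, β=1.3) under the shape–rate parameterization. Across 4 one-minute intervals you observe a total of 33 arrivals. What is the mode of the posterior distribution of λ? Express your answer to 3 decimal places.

λ̂_MAP = 7.736

Σxᵢ = 33, n = 4.
Posterior ∝ λ^8e^(−1.3λ) · λ^33e^(−4λ) = λ^41e^(−5.3λ), i.e. Gamma(shape=42, rate=5.3).
The mode of a Gamma(a, b) with a ≥ 1 (shape–rate) is (a−1)/b = 41/5.3 ≈ 7.736.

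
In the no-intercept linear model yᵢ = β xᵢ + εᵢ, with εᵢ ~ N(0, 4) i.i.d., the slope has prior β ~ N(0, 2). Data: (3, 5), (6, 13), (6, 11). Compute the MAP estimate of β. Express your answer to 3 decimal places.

log p(β | y) = −Σ(yᵢ − βxᵢ)²/(2·4) − β²/(2·2) + const.
Setting the derivative to zero: Σxᵢ(yᵢ − βxᵢ)/4 − β/2 = 0, so β = Σxᵢyᵢ / (Σxᵢ² + σ²/τ²).
Σxᵢyᵢ = 3·5 + 6·13 + 6·11 = 159; Σxᵢ² = 81; σ²/τ² = 2.
β̂_MAP = 159 / (81 + 2) = 159/83 ≈ 1.916.

β̂_MAP = 1.916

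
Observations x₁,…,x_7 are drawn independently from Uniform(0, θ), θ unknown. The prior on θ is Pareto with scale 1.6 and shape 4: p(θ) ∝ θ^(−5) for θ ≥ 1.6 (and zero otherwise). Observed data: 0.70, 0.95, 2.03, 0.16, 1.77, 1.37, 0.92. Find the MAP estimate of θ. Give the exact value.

θ̂_MAP = 2.03

The Uniform(0, θ) likelihood is θ^(−n) for θ ≥ max(xᵢ), zero otherwise. Here max(xᵢ) = 2.03.
Posterior ∝ θ^(−5) · θ^(−7) = θ^(−12) on θ ≥ max(1.6, 2.03) = 2.03.
This density is strictly decreasing in θ, so the posterior mode lies at the lower boundary of the support.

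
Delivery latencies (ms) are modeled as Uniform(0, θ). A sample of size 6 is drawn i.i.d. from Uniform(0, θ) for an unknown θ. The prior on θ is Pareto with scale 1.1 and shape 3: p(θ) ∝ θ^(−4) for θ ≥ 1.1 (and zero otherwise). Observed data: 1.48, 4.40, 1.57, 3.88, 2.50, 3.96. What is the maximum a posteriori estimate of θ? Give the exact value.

The Uniform(0, θ) likelihood is θ^(−n) for θ ≥ max(xᵢ), zero otherwise. Here max(xᵢ) = 4.40.
Posterior ∝ θ^(−4) · θ^(−6) = θ^(−10) on θ ≥ max(1.1, 4.40) = 4.40.
This density is strictly decreasing in θ, so the posterior mode lies at the lower boundary of the support.

θ̂_MAP = 4.40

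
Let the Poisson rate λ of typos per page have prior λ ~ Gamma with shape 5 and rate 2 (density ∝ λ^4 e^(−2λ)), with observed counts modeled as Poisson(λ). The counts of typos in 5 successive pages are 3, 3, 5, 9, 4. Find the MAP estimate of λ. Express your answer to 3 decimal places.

λ̂_MAP = 4.000

Σxᵢ = 3+3+5+9+4 = 24, with n = 5.
Posterior ∝ λ^4e^(−2λ) · λ^24e^(−5λ) = λ^28e^(−7λ), i.e. Gamma(shape=29, rate=7).
The mode of a Gamma(a, b) with a ≥ 1 (shape–rate) is (a−1)/b = 28/7 ≈ 4.000.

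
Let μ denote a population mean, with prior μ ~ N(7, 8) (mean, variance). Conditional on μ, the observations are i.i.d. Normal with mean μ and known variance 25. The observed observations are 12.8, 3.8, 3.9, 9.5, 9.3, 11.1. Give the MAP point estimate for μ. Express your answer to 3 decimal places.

n = 6; x̄ = (12.8 + 3.8 + 3.9 + 9.5 + 9.3 + 11.1)/6 = 50.4/6 = 8.4.
For a Normal prior and Normal likelihood with known variance, the posterior is Normal; its mode equals its mean, the precision-weighted average.
Prior precision 1/σ₀² = 1/8 = 0.125; data precision n/σ² = 6/25 = 0.24.
μ̂ = (0.125·7 + 0.24·8.4) / (0.125 + 0.24) = 2.891/0.365 = 2891/365 ≈ 7.921.

μ̂_MAP = 7.921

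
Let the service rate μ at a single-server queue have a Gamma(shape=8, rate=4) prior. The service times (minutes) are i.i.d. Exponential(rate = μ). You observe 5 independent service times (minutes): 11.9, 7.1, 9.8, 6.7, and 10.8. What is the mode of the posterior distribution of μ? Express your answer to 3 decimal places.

μ̂_MAP = 0.239

The Exponential(rate=μ) likelihood is ∝ μ^n e^(−μΣtᵢ). Here n = 5 and Σtᵢ = 11.9 + 7.1 + 9.8 + 6.7 + 10.8 = 46.3.
Posterior ∝ μ^7e^(−4μ) · μ^5e^(−46.3μ) = μ^12e^(−50.3μ), i.e. Gamma(13, 50.3).
Mode = (a−1)/b = 12/50.3 ≈ 0.239.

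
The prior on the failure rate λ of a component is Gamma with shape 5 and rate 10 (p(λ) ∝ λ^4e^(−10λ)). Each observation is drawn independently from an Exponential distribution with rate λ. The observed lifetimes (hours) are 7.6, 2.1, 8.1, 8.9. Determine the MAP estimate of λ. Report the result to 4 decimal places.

λ̂_MAP = 0.2180

The Exponential(rate=λ) likelihood is ∝ λ^n e^(−λΣtᵢ). Here n = 4 and Σtᵢ = 7.6 + 2.1 + 8.1 + 8.9 = 26.7.
Posterior ∝ λ^4e^(−10λ) · λ^4e^(−26.7λ) = λ^8e^(−36.7λ), i.e. Gamma(9, 36.7).
Mode = (a−1)/b = 8/36.7 ≈ 0.2180.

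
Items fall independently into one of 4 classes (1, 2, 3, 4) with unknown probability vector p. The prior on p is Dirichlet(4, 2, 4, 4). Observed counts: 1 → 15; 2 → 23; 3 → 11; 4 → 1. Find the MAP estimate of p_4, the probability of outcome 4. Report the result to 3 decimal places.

The posterior is Dirichlet(αᵢ + nᵢ) = Dirichlet(19, 25, 15, 5).
For a Dirichlet(a₁,…,a_K) with all aᵢ > 1, the mode has j-th component (aⱼ − 1)/(Σaᵢ − K).
Here Σaᵢ = 64 and K = 4, so p_4 = (5 − 1)/(64 − 4) = 4/60 ≈ 0.067.

MAP estimate: 0.067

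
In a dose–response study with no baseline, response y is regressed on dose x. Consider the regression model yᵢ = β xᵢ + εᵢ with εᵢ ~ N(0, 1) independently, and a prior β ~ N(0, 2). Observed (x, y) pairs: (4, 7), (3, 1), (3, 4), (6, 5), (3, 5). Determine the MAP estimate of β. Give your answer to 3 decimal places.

log p(β | y) = −Σ(yᵢ − βxᵢ)²/(2·1) − β²/(2·2) + const.
Setting the derivative to zero: Σxᵢ(yᵢ − βxᵢ)/1 − β/2 = 0, so β = Σxᵢyᵢ / (Σxᵢ² + σ²/τ²).
Σxᵢyᵢ = 4·7 + 3·1 + 3·4 + 6·5 + 3·5 = 88; Σxᵢ² = 79; σ²/τ² = 0.5.
β̂_MAP = 88 / (79 + 0.5) = 88/79.5 ≈ 1.107.

β̂_MAP = 1.107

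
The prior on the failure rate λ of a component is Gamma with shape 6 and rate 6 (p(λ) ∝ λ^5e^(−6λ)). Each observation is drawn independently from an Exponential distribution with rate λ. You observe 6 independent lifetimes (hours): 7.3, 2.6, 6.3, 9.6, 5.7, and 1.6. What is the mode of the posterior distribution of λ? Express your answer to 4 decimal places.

The Exponential(rate=λ) likelihood is ∝ λ^n e^(−λΣtᵢ). Here n = 6 and Σtᵢ = 7.3 + 2.6 + 6.3 + 9.6 + 5.7 + 1.6 = 33.1.
Posterior ∝ λ^5e^(−6λ) · λ^6e^(−33.1λ) = λ^11e^(−39.1λ), i.e. Gamma(12, 39.1).
Mode = (a−1)/b = 11/39.1 ≈ 0.2813.

λ̂_MAP = 0.2813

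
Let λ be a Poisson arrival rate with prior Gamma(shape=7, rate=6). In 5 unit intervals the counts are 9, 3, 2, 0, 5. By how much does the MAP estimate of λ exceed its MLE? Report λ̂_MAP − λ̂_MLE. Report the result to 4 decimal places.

Σxᵢ = 19. Posterior is Gamma(26, 11); MAP = (26−1)/11 = 25/11 ≈ 2.27273.
MLE = x̄ = 19/5 ≈ 3.80000.
Difference = 25/11 − 19/5 = -84/55 ≈ -1.5273.

MAP − MLE = -1.5273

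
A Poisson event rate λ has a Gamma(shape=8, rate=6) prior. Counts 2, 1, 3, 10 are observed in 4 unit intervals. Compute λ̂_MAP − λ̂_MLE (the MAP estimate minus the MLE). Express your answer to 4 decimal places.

MAP − MLE = -1.7000

Σxᵢ = 16. Posterior is Gamma(24, 10); MAP = (24−1)/10 = 23/10 ≈ 2.30000.
MLE = x̄ = 16/4 ≈ 4.00000.
Difference = 23/10 − 16/4 = -17/10 ≈ -1.7000.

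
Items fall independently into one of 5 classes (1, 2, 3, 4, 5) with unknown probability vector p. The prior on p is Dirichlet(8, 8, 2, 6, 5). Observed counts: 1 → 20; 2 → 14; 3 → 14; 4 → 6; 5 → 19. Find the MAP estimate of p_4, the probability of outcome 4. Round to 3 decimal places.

The posterior is Dirichlet(αᵢ + nᵢ) = Dirichlet(28, 22, 16, 12, 24).
For a Dirichlet(a₁,…,a_K) with all aᵢ > 1, the mode has j-th component (aⱼ − 1)/(Σaᵢ − K).
Here Σaᵢ = 102 and K = 5, so p_4 = (12 − 1)/(102 − 5) = 11/97 ≈ 0.113.

MAP estimate: 0.113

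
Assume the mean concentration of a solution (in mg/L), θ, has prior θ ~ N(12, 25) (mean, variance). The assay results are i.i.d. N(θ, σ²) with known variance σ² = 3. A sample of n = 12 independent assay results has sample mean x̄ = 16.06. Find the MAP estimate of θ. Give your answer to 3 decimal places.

n = 12, x̄ = 16.06.
For a Normal prior and Normal likelihood with known variance, the posterior is Normal; its mode equals its mean, the precision-weighted average.
Prior precision 1/σ₀² = 1/25 = 0.04; data precision n/σ² = 12/3 = 4.
θ̂ = (0.04·12 + 4·16.06) / (0.04 + 4) = 64.72/4.04 = 1618/101 ≈ 16.020.

θ̂_MAP = 16.020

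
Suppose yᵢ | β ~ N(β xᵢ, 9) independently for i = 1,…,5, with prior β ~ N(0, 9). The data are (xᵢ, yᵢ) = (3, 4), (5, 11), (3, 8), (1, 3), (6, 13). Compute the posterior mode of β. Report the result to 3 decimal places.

β̂_MAP = 2.123

log p(β | y) = −Σ(yᵢ − βxᵢ)²/(2·9) − β²/(2·9) + const.
Setting the derivative to zero: Σxᵢ(yᵢ − βxᵢ)/9 − β/9 = 0, so β = Σxᵢyᵢ / (Σxᵢ² + σ²/τ²).
Σxᵢyᵢ = 3·4 + 5·11 + 3·8 + 1·3 + 6·13 = 172; Σxᵢ² = 80; σ²/τ² = 1.
β̂_MAP = 172 / (80 + 1) = 172/81 ≈ 2.123.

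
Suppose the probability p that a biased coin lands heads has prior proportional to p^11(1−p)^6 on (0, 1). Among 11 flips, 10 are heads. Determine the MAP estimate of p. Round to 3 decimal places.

The prior density ∝ p^11(1−p)^6 is the kernel of Beta(12, 7).
Data: 10 successes in 11 trials. The binomial likelihood contributes p^10(1−p)^1, so the posterior is Beta(12+10, 7+1) = Beta(22, 8).
For Beta(a, b) with a, b > 1 the mode is (a−1)/(a+b−2) = 21/28 ≈ 0.750.

p̂_MAP = 0.750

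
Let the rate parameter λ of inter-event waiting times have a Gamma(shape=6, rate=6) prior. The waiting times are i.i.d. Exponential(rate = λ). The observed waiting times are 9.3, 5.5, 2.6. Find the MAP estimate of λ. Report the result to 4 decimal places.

λ̂_MAP = 0.3419

The Exponential(rate=λ) likelihood is ∝ λ^n e^(−λΣtᵢ). Here n = 3 and Σtᵢ = 9.3 + 5.5 + 2.6 = 17.4.
Posterior ∝ λ^5e^(−6λ) · λ^3e^(−17.4λ) = λ^8e^(−23.4λ), i.e. Gamma(9, 23.4).
Mode = (a−1)/b = 8/23.4 ≈ 0.3419.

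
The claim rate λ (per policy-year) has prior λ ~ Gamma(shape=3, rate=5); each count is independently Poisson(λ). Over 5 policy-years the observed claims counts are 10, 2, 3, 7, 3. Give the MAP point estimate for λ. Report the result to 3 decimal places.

λ̂_MAP = 2.700

Σxᵢ = 10+2+3+7+3 = 25, with n = 5.
Posterior ∝ λ^2e^(−5λ) · λ^25e^(−5λ) = λ^27e^(−10λ), i.e. Gamma(shape=28, rate=10).
The mode of a Gamma(a, b) with a ≥ 1 (shape–rate) is (a−1)/b = 27/10 ≈ 2.700.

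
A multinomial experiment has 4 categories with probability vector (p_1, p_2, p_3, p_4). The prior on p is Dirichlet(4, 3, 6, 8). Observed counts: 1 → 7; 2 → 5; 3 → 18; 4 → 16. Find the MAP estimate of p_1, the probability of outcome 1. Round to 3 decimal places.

MAP estimate: 0.159

The posterior is Dirichlet(αᵢ + nᵢ) = Dirichlet(11, 8, 24, 24).
For a Dirichlet(a₁,…,a_K) with all aᵢ > 1, the mode has j-th component (aⱼ − 1)/(Σaᵢ − K).
Here Σaᵢ = 67 and K = 4, so p_1 = (11 − 1)/(67 − 4) = 10/63 ≈ 0.159.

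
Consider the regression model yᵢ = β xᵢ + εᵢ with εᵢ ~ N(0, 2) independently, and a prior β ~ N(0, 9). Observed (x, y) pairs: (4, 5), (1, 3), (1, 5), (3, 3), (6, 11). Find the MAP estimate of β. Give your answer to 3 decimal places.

β̂_MAP = 1.629

log p(β | y) = −Σ(yᵢ − βxᵢ)²/(2·2) − β²/(2·9) + const.
Setting the derivative to zero: Σxᵢ(yᵢ − βxᵢ)/2 − β/9 = 0, so β = Σxᵢyᵢ / (Σxᵢ² + σ²/τ²).
Σxᵢyᵢ = 4·5 + 1·3 + 1·5 + 3·3 + 6·11 = 103; Σxᵢ² = 63; σ²/τ² = 2/9.
β̂_MAP = 103 / (63 + 2/9) = 103/(569/9) = 927/569 ≈ 1.629.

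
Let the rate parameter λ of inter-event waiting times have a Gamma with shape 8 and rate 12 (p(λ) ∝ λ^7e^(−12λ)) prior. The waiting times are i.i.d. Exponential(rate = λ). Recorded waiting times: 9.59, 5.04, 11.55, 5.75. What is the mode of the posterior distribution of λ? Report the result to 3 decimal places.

The Exponential(rate=λ) likelihood is ∝ λ^n e^(−λΣtᵢ). Here n = 4 and Σtᵢ = 9.59 + 5.04 + 11.55 + 5.75 = 31.93.
Posterior ∝ λ^7e^(−12λ) · λ^4e^(−31.93λ) = λ^11e^(−43.93λ), i.e. Gamma(12, 43.93).
Mode = (a−1)/b = 11/43.93 ≈ 0.250.

λ̂_MAP = 0.250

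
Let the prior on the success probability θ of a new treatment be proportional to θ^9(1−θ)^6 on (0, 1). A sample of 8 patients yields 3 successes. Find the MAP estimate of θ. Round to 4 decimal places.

θ̂_MAP = 0.5217

The prior density ∝ θ^9(1−θ)^6 is the kernel of Beta(10, 7).
Data: 3 successes in 8 trials. The binomial likelihood contributes θ^3(1−θ)^5, so the posterior is Beta(10+3, 7+5) = Beta(13, 12).
For Beta(a, b) with a, b > 1 the mode is (a−1)/(a+b−2) = 12/23 ≈ 0.5217.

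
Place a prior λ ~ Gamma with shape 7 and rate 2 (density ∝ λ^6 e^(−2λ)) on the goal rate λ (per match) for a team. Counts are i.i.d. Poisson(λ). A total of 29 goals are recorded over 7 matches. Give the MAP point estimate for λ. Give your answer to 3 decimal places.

Σxᵢ = 29, n = 7.
Posterior ∝ λ^6e^(−2λ) · λ^29e^(−7λ) = λ^35e^(−9λ), i.e. Gamma(shape=36, rate=9).
The mode of a Gamma(a, b) with a ≥ 1 (shape–rate) is (a−1)/b = 35/9 ≈ 3.889.

λ̂_MAP = 3.889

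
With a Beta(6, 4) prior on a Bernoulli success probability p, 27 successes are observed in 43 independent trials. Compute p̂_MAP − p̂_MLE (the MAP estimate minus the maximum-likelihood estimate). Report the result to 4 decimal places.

Posterior is Beta(33, 20); MAP = (33−1)/(53−2) = 32/51 ≈ 0.62745.
MLE ignores the prior: p̂_MLE = k/n = 27/43 ≈ 0.62791.
Difference = 32/51 − 27/43 = -1/2193 ≈ -0.0005.

MAP − MLE = -0.0005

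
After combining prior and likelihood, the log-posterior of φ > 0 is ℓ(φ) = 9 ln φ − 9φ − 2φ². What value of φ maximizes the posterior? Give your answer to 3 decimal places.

φ̂_MAP = 0.750

ℓ'(φ) = 9/φ − 9 − 4φ. Setting this to zero and multiplying by φ: 4φ² + 9φ − 9 = 0.
φ = (−9 + √(9² + 4·4·9)) / (2·4) = (−9 + √225) / 8 = (−9 + 15)/8 = 3/4.
ℓ''(φ) = −9/φ² − 4 < 0, confirming a maximum.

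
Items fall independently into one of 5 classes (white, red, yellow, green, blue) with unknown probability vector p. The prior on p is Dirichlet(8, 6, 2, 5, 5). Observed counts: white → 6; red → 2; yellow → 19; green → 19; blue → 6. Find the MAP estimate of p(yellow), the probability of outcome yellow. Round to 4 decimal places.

MAP estimate of p(yellow) = 0.2740

The posterior is Dirichlet(αᵢ + nᵢ) = Dirichlet(14, 8, 21, 24, 11).
For a Dirichlet(a₁,…,a_K) with all aᵢ > 1, the mode has j-th component (aⱼ − 1)/(Σaᵢ − K).
Here Σaᵢ = 78 and K = 5, so p(yellow) = (21 − 1)/(78 − 5) = 20/73 ≈ 0.2740.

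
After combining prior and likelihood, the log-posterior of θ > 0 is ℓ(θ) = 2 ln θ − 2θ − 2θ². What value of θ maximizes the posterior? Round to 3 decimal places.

θ̂_MAP = 0.500

ℓ'(θ) = 2/θ − 2 − 4θ. Setting this to zero and multiplying by θ: 4θ² + 2θ − 2 = 0.
θ = (−2 + √(2² + 4·4·2)) / (2·4) = (−2 + √36) / 8 = (−2 + 6)/8 = 1/2.
ℓ''(θ) = −2/θ² − 4 < 0, confirming a maximum.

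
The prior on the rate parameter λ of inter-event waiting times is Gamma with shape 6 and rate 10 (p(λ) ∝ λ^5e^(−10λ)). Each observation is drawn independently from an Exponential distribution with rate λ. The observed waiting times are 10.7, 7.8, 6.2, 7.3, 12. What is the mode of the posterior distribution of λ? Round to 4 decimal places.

λ̂_MAP = 0.1852

The Exponential(rate=λ) likelihood is ∝ λ^n e^(−λΣtᵢ). Here n = 5 and Σtᵢ = 10.7 + 7.8 + 6.2 + 7.3 + 12 = 44.
Posterior ∝ λ^5e^(−10λ) · λ^5e^(−44λ) = λ^10e^(−54λ), i.e. Gamma(11, 54).
Mode = (a−1)/b = 10/54 ≈ 0.1852.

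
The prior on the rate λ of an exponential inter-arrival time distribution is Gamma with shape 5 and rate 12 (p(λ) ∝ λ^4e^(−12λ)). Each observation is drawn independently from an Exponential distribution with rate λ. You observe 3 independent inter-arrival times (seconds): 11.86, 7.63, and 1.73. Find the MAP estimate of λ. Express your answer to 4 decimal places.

The Exponential(rate=λ) likelihood is ∝ λ^n e^(−λΣtᵢ). Here n = 3 and Σtᵢ = 11.86 + 7.63 + 1.73 = 21.22.
Posterior ∝ λ^4e^(−12λ) · λ^3e^(−21.22λ) = λ^7e^(−33.22λ), i.e. Gamma(8, 33.22).
Mode = (a−1)/b = 7/33.22 ≈ 0.2107.

λ̂_MAP = 0.2107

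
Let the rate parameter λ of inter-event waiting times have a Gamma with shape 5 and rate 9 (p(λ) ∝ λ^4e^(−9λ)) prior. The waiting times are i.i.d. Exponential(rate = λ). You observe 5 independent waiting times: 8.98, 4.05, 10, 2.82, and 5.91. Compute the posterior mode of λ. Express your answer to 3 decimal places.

The Exponential(rate=λ) likelihood is ∝ λ^n e^(−λΣtᵢ). Here n = 5 and Σtᵢ = 8.98 + 4.05 + 10 + 2.82 + 5.91 = 31.76.
Posterior ∝ λ^4e^(−9λ) · λ^5e^(−31.76λ) = λ^9e^(−40.76λ), i.e. Gamma(10, 40.76).
Mode = (a−1)/b = 9/40.76 ≈ 0.221.

λ̂_MAP = 0.221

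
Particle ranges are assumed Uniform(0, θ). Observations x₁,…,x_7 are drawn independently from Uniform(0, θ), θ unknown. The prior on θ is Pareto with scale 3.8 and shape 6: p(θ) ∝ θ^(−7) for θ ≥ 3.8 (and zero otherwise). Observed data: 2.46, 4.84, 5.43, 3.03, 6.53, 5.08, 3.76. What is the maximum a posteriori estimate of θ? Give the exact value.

The Uniform(0, θ) likelihood is θ^(−n) for θ ≥ max(xᵢ), zero otherwise. Here max(xᵢ) = 6.53.
Posterior ∝ θ^(−7) · θ^(−7) = θ^(−14) on θ ≥ max(3.8, 6.53) = 6.53.
This density is strictly decreasing in θ, so the posterior mode lies at the lower boundary of the support.

θ̂_MAP = 6.53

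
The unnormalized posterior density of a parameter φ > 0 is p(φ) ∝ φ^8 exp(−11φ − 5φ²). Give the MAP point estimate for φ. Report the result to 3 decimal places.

ℓ'(φ) = 8/φ − 11 − 10φ. Setting this to zero and multiplying by φ: 10φ² + 11φ − 8 = 0.
φ = (−11 + √(11² + 4·10·8)) / (2·10) = (−11 + √441) / 20 = (−11 + 21)/20 = 1/2.
ℓ''(φ) = −8/φ² − 10 < 0, confirming a maximum.

φ̂_MAP = 0.500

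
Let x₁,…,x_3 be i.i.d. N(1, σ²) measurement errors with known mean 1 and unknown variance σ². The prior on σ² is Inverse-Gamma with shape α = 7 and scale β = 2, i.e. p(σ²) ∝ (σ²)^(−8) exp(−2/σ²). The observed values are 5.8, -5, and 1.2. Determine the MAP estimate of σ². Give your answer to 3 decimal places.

σ̂²_MAP = 3.320

Sum of squared deviations about the known mean: SS = (5.8−1)² + (-5−1)² + (1.2−1)² = 59.08.
The Normal likelihood contributes (σ²)^(−n/2) exp(−SS/(2σ²)), so the posterior is Inverse-Gamma(α + n/2, β + SS/2) = Inverse-Gamma(8.5, 31.54).
The mode of Inverse-Gamma(a, b) is b/(a+1) = 31.54/9.5 ≈ 3.320.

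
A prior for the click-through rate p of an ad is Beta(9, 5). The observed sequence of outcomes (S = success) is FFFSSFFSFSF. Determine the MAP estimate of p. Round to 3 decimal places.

Prior: Beta(9, 5).
Data: 4 successes in 11 trials (from the sequence). The binomial likelihood contributes p^4(1−p)^7, so the posterior is Beta(9+4, 5+7) = Beta(13, 12).
For Beta(a, b) with a, b > 1 the mode is (a−1)/(a+b−2) = 12/23 ≈ 0.522.

p̂_MAP = 0.522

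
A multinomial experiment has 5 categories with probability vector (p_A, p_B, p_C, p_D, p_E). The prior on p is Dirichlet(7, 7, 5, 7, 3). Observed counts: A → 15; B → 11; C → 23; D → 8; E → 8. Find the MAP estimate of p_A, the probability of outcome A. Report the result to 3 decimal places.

MAP estimate of p_A = 0.236

The posterior is Dirichlet(αᵢ + nᵢ) = Dirichlet(22, 18, 28, 15, 11).
For a Dirichlet(a₁,…,a_K) with all aᵢ > 1, the mode has j-th component (aⱼ − 1)/(Σaᵢ − K).
Here Σaᵢ = 94 and K = 5, so p_A = (22 − 1)/(94 − 5) = 21/89 ≈ 0.236.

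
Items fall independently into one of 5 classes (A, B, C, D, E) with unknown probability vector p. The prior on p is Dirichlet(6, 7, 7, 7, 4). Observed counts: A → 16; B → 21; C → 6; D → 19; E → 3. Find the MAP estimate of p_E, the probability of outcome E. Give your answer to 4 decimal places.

The posterior is Dirichlet(αᵢ + nᵢ) = Dirichlet(22, 28, 13, 26, 7).
For a Dirichlet(a₁,…,a_K) with all aᵢ > 1, the mode has j-th component (aⱼ − 1)/(Σaᵢ − K).
Here Σaᵢ = 96 and K = 5, so p_E = (7 − 1)/(96 − 5) = 6/91 ≈ 0.0659.

MAP estimate of p_E = 0.0659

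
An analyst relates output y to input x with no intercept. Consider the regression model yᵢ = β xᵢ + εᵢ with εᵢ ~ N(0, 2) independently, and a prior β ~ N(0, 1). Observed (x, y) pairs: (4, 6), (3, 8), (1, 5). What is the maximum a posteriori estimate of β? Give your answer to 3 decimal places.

log p(β | y) = −Σ(yᵢ − βxᵢ)²/(2·2) − β²/(2·1) + const.
Setting the derivative to zero: Σxᵢ(yᵢ − βxᵢ)/2 − β/1 = 0, so β = Σxᵢyᵢ / (Σxᵢ² + σ²/τ²).
Σxᵢyᵢ = 4·6 + 3·8 + 1·5 = 53; Σxᵢ² = 26; σ²/τ² = 2.
β̂_MAP = 53 / (26 + 2) = 53/28 ≈ 1.893.

β̂_MAP = 1.893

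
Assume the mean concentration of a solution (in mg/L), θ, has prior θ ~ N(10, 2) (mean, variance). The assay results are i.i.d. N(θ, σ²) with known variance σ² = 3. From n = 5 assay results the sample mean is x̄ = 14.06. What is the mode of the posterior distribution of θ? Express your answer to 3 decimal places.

n = 5, x̄ = 14.06.
For a Normal prior and Normal likelihood with known variance, the posterior is Normal; its mode equals its mean, the precision-weighted average.
Prior precision 1/σ₀² = 1/2 = 0.5; data precision n/σ² = 5/3.
θ̂ = (0.5·10 + (5/3)·14.06) / (0.5 + 5/3) = (853/30)/(13/6) = 853/65 ≈ 13.123.

θ̂_MAP = 13.123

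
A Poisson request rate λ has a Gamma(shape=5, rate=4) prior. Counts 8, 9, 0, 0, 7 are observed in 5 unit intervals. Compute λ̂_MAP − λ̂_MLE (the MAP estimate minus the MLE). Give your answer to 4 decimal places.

MAP − MLE = -1.6889

Σxᵢ = 24. Posterior is Gamma(29, 9); MAP = (29−1)/9 = 28/9 ≈ 3.11111.
MLE = x̄ = 24/5 ≈ 4.80000.
Difference = 28/9 − 24/5 = -76/45 ≈ -1.6889.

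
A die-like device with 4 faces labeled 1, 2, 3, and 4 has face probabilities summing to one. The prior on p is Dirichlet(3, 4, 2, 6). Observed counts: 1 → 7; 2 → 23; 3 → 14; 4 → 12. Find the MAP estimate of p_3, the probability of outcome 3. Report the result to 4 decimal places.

The posterior is Dirichlet(αᵢ + nᵢ) = Dirichlet(10, 27, 16, 18).
For a Dirichlet(a₁,…,a_K) with all aᵢ > 1, the mode has j-th component (aⱼ − 1)/(Σaᵢ − K).
Here Σaᵢ = 71 and K = 4, so p_3 = (16 − 1)/(71 − 4) = 15/67 ≈ 0.2239.

MAP estimate: 0.2239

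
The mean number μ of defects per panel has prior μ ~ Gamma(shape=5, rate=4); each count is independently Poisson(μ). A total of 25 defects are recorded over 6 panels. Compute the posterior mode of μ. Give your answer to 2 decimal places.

μ̂_MAP = 2.90

Σxᵢ = 25, n = 6.
Posterior ∝ μ^4e^(−4μ) · μ^25e^(−6μ) = μ^29e^(−10μ), i.e. Gamma(shape=30, rate=10).
The mode of a Gamma(a, b) with a ≥ 1 (shape–rate) is (a−1)/b = 29/10 ≈ 2.90.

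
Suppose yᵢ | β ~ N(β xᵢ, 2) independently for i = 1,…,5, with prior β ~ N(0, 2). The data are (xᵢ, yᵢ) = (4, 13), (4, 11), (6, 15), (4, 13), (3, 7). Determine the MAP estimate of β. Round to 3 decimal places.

β̂_MAP = 2.755

log p(β | y) = −Σ(yᵢ − βxᵢ)²/(2·2) − β²/(2·2) + const.
Setting the derivative to zero: Σxᵢ(yᵢ − βxᵢ)/2 − β/2 = 0, so β = Σxᵢyᵢ / (Σxᵢ² + σ²/τ²).
Σxᵢyᵢ = 4·13 + 4·11 + 6·15 + 4·13 + 3·7 = 259; Σxᵢ² = 93; σ²/τ² = 1.
β̂_MAP = 259 / (93 + 1) = 259/94 ≈ 2.755.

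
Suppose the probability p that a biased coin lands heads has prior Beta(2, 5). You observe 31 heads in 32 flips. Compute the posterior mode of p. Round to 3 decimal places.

p̂_MAP = 0.865

Prior: Beta(2, 5).
Data: 31 successes in 32 trials. The binomial likelihood contributes p^31(1−p)^1, so the posterior is Beta(2+31, 5+1) = Beta(33, 6).
For Beta(a, b) with a, b > 1 the mode is (a−1)/(a+b−2) = 32/37 ≈ 0.865.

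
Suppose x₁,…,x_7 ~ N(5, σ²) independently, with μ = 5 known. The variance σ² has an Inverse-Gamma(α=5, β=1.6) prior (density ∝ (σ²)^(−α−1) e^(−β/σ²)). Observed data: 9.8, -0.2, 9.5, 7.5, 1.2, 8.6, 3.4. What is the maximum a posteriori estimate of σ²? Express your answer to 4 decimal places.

σ̂²_MAP = 5.7758

Sum of squared deviations about the known mean: SS = (9.8−5)² + (-0.2−5)² + (9.5−5)² + (7.5−5)² + (1.2−5)² + (8.6−5)² + (3.4−5)² = 106.54.
The Normal likelihood contributes (σ²)^(−n/2) exp(−SS/(2σ²)), so the posterior is Inverse-Gamma(α + n/2, β + SS/2) = Inverse-Gamma(8.5, 54.87).
The mode of Inverse-Gamma(a, b) is b/(a+1) = 54.87/9.5 ≈ 5.7758.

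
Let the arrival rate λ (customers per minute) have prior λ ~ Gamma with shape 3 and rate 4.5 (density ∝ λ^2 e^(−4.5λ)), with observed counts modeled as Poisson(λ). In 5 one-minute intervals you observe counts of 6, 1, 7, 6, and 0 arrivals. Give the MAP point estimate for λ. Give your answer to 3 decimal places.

λ̂_MAP = 2.316

Σxᵢ = 6+1+7+6+0 = 20, with n = 5.
Posterior ∝ λ^2e^(−4.5λ) · λ^20e^(−5λ) = λ^22e^(−9.5λ), i.e. Gamma(shape=23, rate=9.5).
The mode of a Gamma(a, b) with a ≥ 1 (shape–rate) is (a−1)/b = 22/9.5 ≈ 2.316.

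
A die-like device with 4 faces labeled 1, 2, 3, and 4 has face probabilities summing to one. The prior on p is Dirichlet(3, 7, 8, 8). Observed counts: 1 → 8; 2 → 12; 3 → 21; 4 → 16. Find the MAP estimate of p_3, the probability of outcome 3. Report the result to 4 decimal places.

The posterior is Dirichlet(αᵢ + nᵢ) = Dirichlet(11, 19, 29, 24).
For a Dirichlet(a₁,…,a_K) with all aᵢ > 1, the mode has j-th component (aⱼ − 1)/(Σaᵢ − K).
Here Σaᵢ = 83 and K = 4, so p_3 = (29 − 1)/(83 − 4) = 28/79 ≈ 0.3544.

MAP estimate: 0.3544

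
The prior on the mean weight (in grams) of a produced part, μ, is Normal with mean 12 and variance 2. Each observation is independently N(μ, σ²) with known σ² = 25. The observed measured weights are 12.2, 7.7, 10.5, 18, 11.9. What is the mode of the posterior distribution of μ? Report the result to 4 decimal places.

n = 5; x̄ = (12.2 + 7.7 + 10.5 + 18 + 11.9)/5 = 60.3/5 = 12.06.
For a Normal prior and Normal likelihood with known variance, the posterior is Normal; its mode equals its mean, the precision-weighted average.
Prior precision 1/σ₀² = 1/2 = 0.5; data precision n/σ² = 5/25 = 0.2.
μ̂ = (0.5·12 + 0.2·12.06) / (0.5 + 0.2) = 8.412/0.7 = 2103/175 ≈ 12.0171.

μ̂_MAP = 12.0171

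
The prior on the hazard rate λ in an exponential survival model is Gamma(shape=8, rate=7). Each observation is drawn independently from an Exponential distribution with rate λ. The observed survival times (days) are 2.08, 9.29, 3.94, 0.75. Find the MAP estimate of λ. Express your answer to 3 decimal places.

The Exponential(rate=λ) likelihood is ∝ λ^n e^(−λΣtᵢ). Here n = 4 and Σtᵢ = 2.08 + 9.29 + 3.94 + 0.75 = 16.06.
Posterior ∝ λ^7e^(−7λ) · λ^4e^(−16.06λ) = λ^11e^(−23.06λ), i.e. Gamma(12, 23.06).
Mode = (a−1)/b = 11/23.06 ≈ 0.477.

λ̂_MAP = 0.477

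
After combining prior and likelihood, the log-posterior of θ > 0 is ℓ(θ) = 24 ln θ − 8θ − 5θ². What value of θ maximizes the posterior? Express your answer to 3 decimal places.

ℓ'(θ) = 24/θ − 8 − 10θ. Setting this to zero and multiplying by θ: 10θ² + 8θ − 24 = 0.
θ = (−8 + √(8² + 4·10·24)) / (2·10) = (−8 + √1024) / 20 = (−8 + 32)/20 = 6/5.
ℓ''(θ) = −24/θ² − 10 < 0, confirming a maximum.

θ̂_MAP = 1.200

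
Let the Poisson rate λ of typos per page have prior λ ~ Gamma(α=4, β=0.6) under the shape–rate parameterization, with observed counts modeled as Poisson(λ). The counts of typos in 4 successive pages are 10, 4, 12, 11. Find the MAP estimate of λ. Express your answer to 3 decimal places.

Σxᵢ = 10+4+12+11 = 37, with n = 4.
Posterior ∝ λ^3e^(−0.6λ) · λ^37e^(−4λ) = λ^40e^(−4.6λ), i.e. Gamma(shape=41, rate=4.6).
The mode of a Gamma(a, b) with a ≥ 1 (shape–rate) is (a−1)/b = 40/4.6 ≈ 8.696.

λ̂_MAP = 8.696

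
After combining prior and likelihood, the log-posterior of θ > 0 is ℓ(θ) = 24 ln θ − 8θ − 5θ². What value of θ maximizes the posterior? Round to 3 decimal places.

θ̂_MAP = 1.200

ℓ'(θ) = 24/θ − 8 − 10θ. Setting this to zero and multiplying by θ: 10θ² + 8θ − 24 = 0.
θ = (−8 + √(8² + 4·10·24)) / (2·10) = (−8 + √1024) / 20 = (−8 + 32)/20 = 6/5.
ℓ''(θ) = −24/θ² − 10 < 0, confirming a maximum.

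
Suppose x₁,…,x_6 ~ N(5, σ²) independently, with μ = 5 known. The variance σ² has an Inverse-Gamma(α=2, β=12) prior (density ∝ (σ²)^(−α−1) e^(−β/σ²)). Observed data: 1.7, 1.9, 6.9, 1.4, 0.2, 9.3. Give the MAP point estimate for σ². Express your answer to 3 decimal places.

Sum of squared deviations about the known mean: SS = (1.7−5)² + (1.9−5)² + (6.9−5)² + (1.4−5)² + (0.2−5)² + (9.3−5)² = 78.6.
The Normal likelihood contributes (σ²)^(−n/2) exp(−SS/(2σ²)), so the posterior is Inverse-Gamma(α + n/2, β + SS/2) = Inverse-Gamma(5, 51.3).
The mode of Inverse-Gamma(a, b) is b/(a+1) = 51.3/6 ≈ 8.550.

σ̂²_MAP = 8.550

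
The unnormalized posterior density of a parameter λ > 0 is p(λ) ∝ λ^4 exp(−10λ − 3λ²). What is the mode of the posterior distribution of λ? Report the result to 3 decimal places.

ℓ'(λ) = 4/λ − 10 − 6λ. Setting this to zero and multiplying by λ: 6λ² + 10λ − 4 = 0.
λ = (−10 + √(10² + 4·6·4)) / (2·6) = (−10 + √196) / 12 = (−10 + 14)/12 = 1/3.
ℓ''(λ) = −4/λ² − 6 < 0, confirming a maximum.

λ̂_MAP = 0.333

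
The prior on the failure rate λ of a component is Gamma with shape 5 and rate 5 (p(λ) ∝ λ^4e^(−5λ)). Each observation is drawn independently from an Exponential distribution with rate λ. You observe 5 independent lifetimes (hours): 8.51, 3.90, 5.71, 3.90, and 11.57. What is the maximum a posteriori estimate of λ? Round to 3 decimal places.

λ̂_MAP = 0.233

The Exponential(rate=λ) likelihood is ∝ λ^n e^(−λΣtᵢ). Here n = 5 and Σtᵢ = 8.51 + 3.90 + 5.71 + 3.90 + 11.57 = 33.59.
Posterior ∝ λ^4e^(−5λ) · λ^5e^(−33.59λ) = λ^9e^(−38.59λ), i.e. Gamma(10, 38.59).
Mode = (a−1)/b = 9/38.59 ≈ 0.233.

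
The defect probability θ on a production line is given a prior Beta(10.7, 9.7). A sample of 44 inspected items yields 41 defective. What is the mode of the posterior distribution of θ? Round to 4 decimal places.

Prior: Beta(10.7, 9.7).
Data: 41 successes in 44 trials. The binomial likelihood contributes θ^41(1−θ)^3, so the posterior is Beta(10.7+41, 9.7+3) = Beta(51.7, 12.7).
For Beta(a, b) with a, b > 1 the mode is (a−1)/(a+b−2) = 50.7/62.4 ≈ 0.8125.

θ̂_MAP = 0.8125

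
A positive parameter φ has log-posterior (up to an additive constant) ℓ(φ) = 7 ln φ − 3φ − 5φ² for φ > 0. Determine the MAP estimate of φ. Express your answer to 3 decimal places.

φ̂_MAP = 0.700

ℓ'(φ) = 7/φ − 3 − 10φ. Setting this to zero and multiplying by φ: 10φ² + 3φ − 7 = 0.
φ = (−3 + √(3² + 4·10·7)) / (2·10) = (−3 + √289) / 20 = (−3 + 17)/20 = 7/10.
ℓ''(φ) = −7/φ² − 10 < 0, confirming a maximum.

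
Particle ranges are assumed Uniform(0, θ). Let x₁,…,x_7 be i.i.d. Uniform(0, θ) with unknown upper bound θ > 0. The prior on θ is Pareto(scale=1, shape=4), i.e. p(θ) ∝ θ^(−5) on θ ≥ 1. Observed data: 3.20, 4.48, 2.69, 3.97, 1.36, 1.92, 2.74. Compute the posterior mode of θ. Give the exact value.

The Uniform(0, θ) likelihood is θ^(−n) for θ ≥ max(xᵢ), zero otherwise. Here max(xᵢ) = 4.48.
Posterior ∝ θ^(−5) · θ^(−7) = θ^(−12) on θ ≥ max(1, 4.48) = 4.48.
This density is strictly decreasing in θ, so the posterior mode lies at the lower boundary of the support.

θ̂_MAP = 4.48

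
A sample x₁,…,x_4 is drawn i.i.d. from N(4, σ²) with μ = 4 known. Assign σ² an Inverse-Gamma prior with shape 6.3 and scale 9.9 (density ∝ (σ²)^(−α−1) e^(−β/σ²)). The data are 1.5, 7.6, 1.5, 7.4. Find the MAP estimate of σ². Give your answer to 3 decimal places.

σ̂²_MAP = 3.055

Sum of squared deviations about the known mean: SS = (1.5−4)² + (7.6−4)² + (1.5−4)² + (7.4−4)² = 37.02.
The Normal likelihood contributes (σ²)^(−n/2) exp(−SS/(2σ²)), so the posterior is Inverse-Gamma(α + n/2, β + SS/2) = Inverse-Gamma(8.3, 28.41).
The mode of Inverse-Gamma(a, b) is b/(a+1) = 28.41/9.3 ≈ 3.055.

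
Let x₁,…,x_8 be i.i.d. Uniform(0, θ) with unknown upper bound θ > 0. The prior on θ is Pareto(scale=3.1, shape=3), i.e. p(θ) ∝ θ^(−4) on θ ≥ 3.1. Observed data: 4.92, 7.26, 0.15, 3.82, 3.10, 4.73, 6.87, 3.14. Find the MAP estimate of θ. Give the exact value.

θ̂_MAP = 7.26

The Uniform(0, θ) likelihood is θ^(−n) for θ ≥ max(xᵢ), zero otherwise. Here max(xᵢ) = 7.26.
Posterior ∝ θ^(−4) · θ^(−8) = θ^(−12) on θ ≥ max(3.1, 7.26) = 7.26.
This density is strictly decreasing in θ, so the posterior mode lies at the lower boundary of the support.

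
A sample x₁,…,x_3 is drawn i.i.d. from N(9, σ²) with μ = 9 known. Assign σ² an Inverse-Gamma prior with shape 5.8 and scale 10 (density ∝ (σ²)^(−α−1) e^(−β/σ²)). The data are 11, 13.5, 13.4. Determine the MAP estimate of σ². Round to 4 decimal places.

Sum of squared deviations about the known mean: SS = (11−9)² + (13.5−9)² + (13.4−9)² = 43.61.
The Normal likelihood contributes (σ²)^(−n/2) exp(−SS/(2σ²)), so the posterior is Inverse-Gamma(α + n/2, β + SS/2) = Inverse-Gamma(7.3, 31.805).
The mode of Inverse-Gamma(a, b) is b/(a+1) = 31.805/8.3 ≈ 3.8319.

σ̂²_MAP = 3.8319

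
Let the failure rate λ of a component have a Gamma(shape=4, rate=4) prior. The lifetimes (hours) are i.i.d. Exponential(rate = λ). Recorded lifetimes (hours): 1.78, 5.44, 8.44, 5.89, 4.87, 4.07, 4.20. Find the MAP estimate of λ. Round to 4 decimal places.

The Exponential(rate=λ) likelihood is ∝ λ^n e^(−λΣtᵢ). Here n = 7 and Σtᵢ = 1.78 + 5.44 + 8.44 + 5.89 + 4.87 + 4.07 + 4.20 = 34.69.
Posterior ∝ λ^3e^(−4λ) · λ^7e^(−34.69λ) = λ^10e^(−38.69λ), i.e. Gamma(11, 38.69).
Mode = (a−1)/b = 10/38.69 ≈ 0.2585.

λ̂_MAP = 0.2585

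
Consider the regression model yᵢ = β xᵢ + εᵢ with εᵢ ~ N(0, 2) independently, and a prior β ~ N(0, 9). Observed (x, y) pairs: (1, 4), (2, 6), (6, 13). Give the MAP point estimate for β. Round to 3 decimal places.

log p(β | y) = −Σ(yᵢ − βxᵢ)²/(2·2) − β²/(2·9) + const.
Setting the derivative to zero: Σxᵢ(yᵢ − βxᵢ)/2 − β/9 = 0, so β = Σxᵢyᵢ / (Σxᵢ² + σ²/τ²).
Σxᵢyᵢ = 1·4 + 2·6 + 6·13 = 94; Σxᵢ² = 41; σ²/τ² = 2/9.
β̂_MAP = 94 / (41 + 2/9) = 94/(371/9) = 846/371 ≈ 2.280.

β̂_MAP = 2.280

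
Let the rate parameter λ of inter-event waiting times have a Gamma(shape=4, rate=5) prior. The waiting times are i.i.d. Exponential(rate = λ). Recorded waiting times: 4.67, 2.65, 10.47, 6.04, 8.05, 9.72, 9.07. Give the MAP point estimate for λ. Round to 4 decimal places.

λ̂_MAP = 0.1796

The Exponential(rate=λ) likelihood is ∝ λ^n e^(−λΣtᵢ). Here n = 7 and Σtᵢ = 4.67 + 2.65 + 10.47 + 6.04 + 8.05 + 9.72 + 9.07 = 50.67.
Posterior ∝ λ^3e^(−5λ) · λ^7e^(−50.67λ) = λ^10e^(−55.67λ), i.e. Gamma(11, 55.67).
Mode = (a−1)/b = 10/55.67 ≈ 0.1796.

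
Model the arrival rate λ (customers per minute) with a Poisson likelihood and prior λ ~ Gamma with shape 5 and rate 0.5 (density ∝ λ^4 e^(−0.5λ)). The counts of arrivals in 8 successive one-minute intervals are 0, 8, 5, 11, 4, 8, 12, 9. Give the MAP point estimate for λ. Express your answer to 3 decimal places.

Σxᵢ = 0+8+5+11+4+8+12+9 = 57, with n = 8.
Posterior ∝ λ^4e^(−0.5λ) · λ^57e^(−8λ) = λ^61e^(−8.5λ), i.e. Gamma(shape=62, rate=8.5).
The mode of a Gamma(a, b) with a ≥ 1 (shape–rate) is (a−1)/b = 61/8.5 ≈ 7.176.

λ̂_MAP = 7.176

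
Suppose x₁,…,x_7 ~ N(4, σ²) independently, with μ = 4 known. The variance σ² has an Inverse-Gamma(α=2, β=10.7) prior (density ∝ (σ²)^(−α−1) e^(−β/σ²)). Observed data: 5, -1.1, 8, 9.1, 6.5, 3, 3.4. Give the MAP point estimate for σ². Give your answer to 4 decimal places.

Sum of squared deviations about the known mean: SS = (5−4)² + (-1.1−4)² + (8−4)² + (9.1−4)² + (6.5−4)² + (3−4)² + (3.4−4)² = 76.63.
The Normal likelihood contributes (σ²)^(−n/2) exp(−SS/(2σ²)), so the posterior is Inverse-Gamma(α + n/2, β + SS/2) = Inverse-Gamma(5.5, 49.015).
The mode of Inverse-Gamma(a, b) is b/(a+1) = 49.015/6.5 ≈ 7.5408.

σ̂²_MAP = 7.5408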